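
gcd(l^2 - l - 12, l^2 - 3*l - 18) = l + 3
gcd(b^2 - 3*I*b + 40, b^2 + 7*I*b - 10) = b + 5*I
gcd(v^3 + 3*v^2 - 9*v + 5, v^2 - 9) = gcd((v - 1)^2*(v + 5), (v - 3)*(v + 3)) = 1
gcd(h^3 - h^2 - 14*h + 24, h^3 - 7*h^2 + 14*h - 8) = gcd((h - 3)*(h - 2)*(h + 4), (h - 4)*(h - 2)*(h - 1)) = h - 2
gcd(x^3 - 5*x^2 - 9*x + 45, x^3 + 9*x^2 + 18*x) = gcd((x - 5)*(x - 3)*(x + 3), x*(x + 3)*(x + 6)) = x + 3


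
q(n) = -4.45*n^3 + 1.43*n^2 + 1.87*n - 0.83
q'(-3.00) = -126.86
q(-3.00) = 126.58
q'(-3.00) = -126.86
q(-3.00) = 126.58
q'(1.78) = -35.34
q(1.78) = -18.07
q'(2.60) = -80.94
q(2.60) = -64.51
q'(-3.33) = -155.69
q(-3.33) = 173.12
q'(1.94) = -42.83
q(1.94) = -24.31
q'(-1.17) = -19.75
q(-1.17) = 6.07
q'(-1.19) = -20.44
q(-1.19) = 6.47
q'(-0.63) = -5.23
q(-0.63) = -0.33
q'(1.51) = -24.25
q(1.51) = -10.07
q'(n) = -13.35*n^2 + 2.86*n + 1.87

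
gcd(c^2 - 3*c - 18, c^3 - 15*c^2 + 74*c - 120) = c - 6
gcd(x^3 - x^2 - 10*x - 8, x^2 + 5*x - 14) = 1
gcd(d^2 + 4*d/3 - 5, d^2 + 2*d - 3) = d + 3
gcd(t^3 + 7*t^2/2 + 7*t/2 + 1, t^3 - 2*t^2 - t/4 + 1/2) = t + 1/2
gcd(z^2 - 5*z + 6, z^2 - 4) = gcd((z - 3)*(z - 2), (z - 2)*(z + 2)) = z - 2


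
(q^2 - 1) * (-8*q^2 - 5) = -8*q^4 + 3*q^2 + 5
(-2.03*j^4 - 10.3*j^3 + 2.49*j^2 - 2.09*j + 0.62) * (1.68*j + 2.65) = -3.4104*j^5 - 22.6835*j^4 - 23.1118*j^3 + 3.0873*j^2 - 4.4969*j + 1.643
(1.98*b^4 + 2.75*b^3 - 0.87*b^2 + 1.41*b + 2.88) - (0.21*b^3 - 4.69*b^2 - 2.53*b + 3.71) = 1.98*b^4 + 2.54*b^3 + 3.82*b^2 + 3.94*b - 0.83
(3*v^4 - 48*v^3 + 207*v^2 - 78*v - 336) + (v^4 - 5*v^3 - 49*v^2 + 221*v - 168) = 4*v^4 - 53*v^3 + 158*v^2 + 143*v - 504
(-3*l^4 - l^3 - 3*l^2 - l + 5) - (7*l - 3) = -3*l^4 - l^3 - 3*l^2 - 8*l + 8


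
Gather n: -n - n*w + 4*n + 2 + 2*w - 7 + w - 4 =n*(3 - w) + 3*w - 9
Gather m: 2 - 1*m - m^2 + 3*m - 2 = -m^2 + 2*m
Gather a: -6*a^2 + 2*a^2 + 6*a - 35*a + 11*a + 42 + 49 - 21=-4*a^2 - 18*a + 70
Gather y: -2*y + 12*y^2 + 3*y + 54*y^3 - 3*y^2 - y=54*y^3 + 9*y^2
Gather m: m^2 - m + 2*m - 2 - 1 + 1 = m^2 + m - 2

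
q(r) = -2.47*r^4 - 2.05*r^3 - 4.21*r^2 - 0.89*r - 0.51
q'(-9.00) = 6779.26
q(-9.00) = -15044.73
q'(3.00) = -348.26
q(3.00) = -296.49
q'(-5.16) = 1236.20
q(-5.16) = -1577.40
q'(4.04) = -786.76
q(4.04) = -865.99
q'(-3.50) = 376.85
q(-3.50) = -331.73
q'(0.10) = -1.80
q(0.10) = -0.64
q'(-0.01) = -0.81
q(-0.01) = -0.50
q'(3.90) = -713.34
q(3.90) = -761.04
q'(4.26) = -912.18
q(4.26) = -1052.64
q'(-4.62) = 881.02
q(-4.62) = -1009.40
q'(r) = -9.88*r^3 - 6.15*r^2 - 8.42*r - 0.89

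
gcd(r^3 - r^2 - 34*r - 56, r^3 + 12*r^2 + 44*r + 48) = r^2 + 6*r + 8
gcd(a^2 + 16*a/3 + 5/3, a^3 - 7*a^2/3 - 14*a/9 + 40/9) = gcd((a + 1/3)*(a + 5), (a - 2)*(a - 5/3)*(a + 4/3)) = 1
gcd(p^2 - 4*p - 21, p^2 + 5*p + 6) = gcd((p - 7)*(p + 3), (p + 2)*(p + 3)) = p + 3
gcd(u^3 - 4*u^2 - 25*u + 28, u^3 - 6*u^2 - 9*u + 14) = u^2 - 8*u + 7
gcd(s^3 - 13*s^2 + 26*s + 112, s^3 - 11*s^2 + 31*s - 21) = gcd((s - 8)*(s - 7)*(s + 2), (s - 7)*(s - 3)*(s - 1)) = s - 7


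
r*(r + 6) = r^2 + 6*r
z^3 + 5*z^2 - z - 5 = (z - 1)*(z + 1)*(z + 5)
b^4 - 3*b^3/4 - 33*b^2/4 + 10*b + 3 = (b - 2)^2*(b + 1/4)*(b + 3)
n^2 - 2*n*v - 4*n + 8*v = (n - 4)*(n - 2*v)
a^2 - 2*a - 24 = (a - 6)*(a + 4)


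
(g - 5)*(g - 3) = g^2 - 8*g + 15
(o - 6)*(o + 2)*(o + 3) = o^3 - o^2 - 24*o - 36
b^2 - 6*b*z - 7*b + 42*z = (b - 7)*(b - 6*z)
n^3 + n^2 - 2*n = n*(n - 1)*(n + 2)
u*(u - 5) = u^2 - 5*u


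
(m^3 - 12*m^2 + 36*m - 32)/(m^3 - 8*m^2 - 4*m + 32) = (m - 2)/(m + 2)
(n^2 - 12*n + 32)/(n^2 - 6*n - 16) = (n - 4)/(n + 2)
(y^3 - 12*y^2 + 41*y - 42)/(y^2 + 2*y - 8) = (y^2 - 10*y + 21)/(y + 4)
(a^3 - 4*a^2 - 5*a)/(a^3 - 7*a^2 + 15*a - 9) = a*(a^2 - 4*a - 5)/(a^3 - 7*a^2 + 15*a - 9)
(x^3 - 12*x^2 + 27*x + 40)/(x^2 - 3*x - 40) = (x^2 - 4*x - 5)/(x + 5)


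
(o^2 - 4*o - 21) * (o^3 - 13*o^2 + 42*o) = o^5 - 17*o^4 + 73*o^3 + 105*o^2 - 882*o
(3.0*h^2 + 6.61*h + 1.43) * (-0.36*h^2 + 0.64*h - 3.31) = -1.08*h^4 - 0.4596*h^3 - 6.2144*h^2 - 20.9639*h - 4.7333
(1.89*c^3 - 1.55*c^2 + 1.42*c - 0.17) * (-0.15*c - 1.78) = -0.2835*c^4 - 3.1317*c^3 + 2.546*c^2 - 2.5021*c + 0.3026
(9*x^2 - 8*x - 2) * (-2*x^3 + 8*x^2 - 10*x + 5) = -18*x^5 + 88*x^4 - 150*x^3 + 109*x^2 - 20*x - 10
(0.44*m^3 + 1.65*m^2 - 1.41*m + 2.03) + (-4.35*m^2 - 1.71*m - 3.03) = 0.44*m^3 - 2.7*m^2 - 3.12*m - 1.0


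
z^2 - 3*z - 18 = (z - 6)*(z + 3)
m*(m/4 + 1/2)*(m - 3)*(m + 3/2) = m^4/4 + m^3/8 - 15*m^2/8 - 9*m/4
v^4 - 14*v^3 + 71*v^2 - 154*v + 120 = (v - 5)*(v - 4)*(v - 3)*(v - 2)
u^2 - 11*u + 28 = (u - 7)*(u - 4)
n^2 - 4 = (n - 2)*(n + 2)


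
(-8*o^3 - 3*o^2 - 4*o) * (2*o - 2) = -16*o^4 + 10*o^3 - 2*o^2 + 8*o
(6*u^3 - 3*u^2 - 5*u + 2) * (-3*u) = -18*u^4 + 9*u^3 + 15*u^2 - 6*u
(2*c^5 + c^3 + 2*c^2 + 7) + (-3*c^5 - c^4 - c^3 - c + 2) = -c^5 - c^4 + 2*c^2 - c + 9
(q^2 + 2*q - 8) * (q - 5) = q^3 - 3*q^2 - 18*q + 40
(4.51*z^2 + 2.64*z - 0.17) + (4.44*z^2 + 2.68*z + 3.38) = 8.95*z^2 + 5.32*z + 3.21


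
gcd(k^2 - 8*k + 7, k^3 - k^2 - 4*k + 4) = k - 1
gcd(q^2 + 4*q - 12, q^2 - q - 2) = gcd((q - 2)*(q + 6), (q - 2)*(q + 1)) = q - 2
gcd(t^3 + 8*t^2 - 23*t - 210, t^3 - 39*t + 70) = t^2 + 2*t - 35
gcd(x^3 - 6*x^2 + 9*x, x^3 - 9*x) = x^2 - 3*x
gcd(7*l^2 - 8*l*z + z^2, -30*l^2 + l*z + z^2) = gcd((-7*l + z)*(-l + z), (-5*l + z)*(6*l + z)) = 1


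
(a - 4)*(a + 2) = a^2 - 2*a - 8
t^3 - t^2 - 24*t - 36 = (t - 6)*(t + 2)*(t + 3)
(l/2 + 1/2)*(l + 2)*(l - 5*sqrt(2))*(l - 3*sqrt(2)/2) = l^4/2 - 13*sqrt(2)*l^3/4 + 3*l^3/2 - 39*sqrt(2)*l^2/4 + 17*l^2/2 - 13*sqrt(2)*l/2 + 45*l/2 + 15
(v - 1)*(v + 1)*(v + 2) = v^3 + 2*v^2 - v - 2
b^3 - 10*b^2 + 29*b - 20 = (b - 5)*(b - 4)*(b - 1)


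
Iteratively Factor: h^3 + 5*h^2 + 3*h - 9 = (h + 3)*(h^2 + 2*h - 3) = (h - 1)*(h + 3)*(h + 3)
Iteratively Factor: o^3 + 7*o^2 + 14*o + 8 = (o + 1)*(o^2 + 6*o + 8) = (o + 1)*(o + 2)*(o + 4)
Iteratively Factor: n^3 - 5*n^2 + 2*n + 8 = (n - 4)*(n^2 - n - 2) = (n - 4)*(n + 1)*(n - 2)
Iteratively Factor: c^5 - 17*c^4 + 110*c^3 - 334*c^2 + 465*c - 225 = (c - 5)*(c^4 - 12*c^3 + 50*c^2 - 84*c + 45) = (c - 5)^2*(c^3 - 7*c^2 + 15*c - 9) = (c - 5)^2*(c - 3)*(c^2 - 4*c + 3) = (c - 5)^2*(c - 3)*(c - 1)*(c - 3)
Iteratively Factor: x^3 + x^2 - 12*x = (x + 4)*(x^2 - 3*x) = x*(x + 4)*(x - 3)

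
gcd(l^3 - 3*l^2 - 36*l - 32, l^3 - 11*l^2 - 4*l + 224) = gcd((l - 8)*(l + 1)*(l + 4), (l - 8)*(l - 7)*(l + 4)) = l^2 - 4*l - 32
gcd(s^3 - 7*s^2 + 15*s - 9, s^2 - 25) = 1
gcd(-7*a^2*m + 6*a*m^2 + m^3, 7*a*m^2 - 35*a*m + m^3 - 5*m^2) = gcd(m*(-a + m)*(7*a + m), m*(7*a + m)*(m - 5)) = 7*a*m + m^2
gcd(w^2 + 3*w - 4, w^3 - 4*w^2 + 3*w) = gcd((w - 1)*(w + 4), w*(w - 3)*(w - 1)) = w - 1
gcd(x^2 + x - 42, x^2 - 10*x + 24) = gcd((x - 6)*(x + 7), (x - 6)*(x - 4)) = x - 6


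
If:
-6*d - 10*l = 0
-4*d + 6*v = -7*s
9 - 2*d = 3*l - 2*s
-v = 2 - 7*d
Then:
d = 145/129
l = -29/43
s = -566/129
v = 757/129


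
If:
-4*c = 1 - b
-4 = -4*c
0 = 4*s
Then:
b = 5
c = 1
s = 0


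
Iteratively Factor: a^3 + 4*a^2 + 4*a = (a + 2)*(a^2 + 2*a) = (a + 2)^2*(a)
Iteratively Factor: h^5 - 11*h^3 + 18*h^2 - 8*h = (h)*(h^4 - 11*h^2 + 18*h - 8) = h*(h - 1)*(h^3 + h^2 - 10*h + 8) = h*(h - 1)*(h + 4)*(h^2 - 3*h + 2) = h*(h - 2)*(h - 1)*(h + 4)*(h - 1)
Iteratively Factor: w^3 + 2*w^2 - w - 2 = (w - 1)*(w^2 + 3*w + 2) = (w - 1)*(w + 1)*(w + 2)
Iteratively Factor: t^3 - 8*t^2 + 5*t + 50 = (t - 5)*(t^2 - 3*t - 10) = (t - 5)*(t + 2)*(t - 5)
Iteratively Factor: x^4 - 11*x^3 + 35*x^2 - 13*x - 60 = (x - 3)*(x^3 - 8*x^2 + 11*x + 20) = (x - 3)*(x + 1)*(x^2 - 9*x + 20) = (x - 4)*(x - 3)*(x + 1)*(x - 5)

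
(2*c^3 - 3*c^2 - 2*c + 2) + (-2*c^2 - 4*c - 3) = 2*c^3 - 5*c^2 - 6*c - 1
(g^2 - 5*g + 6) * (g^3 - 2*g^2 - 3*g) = g^5 - 7*g^4 + 13*g^3 + 3*g^2 - 18*g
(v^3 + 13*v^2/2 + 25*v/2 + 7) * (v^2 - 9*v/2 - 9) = v^5 + 2*v^4 - 103*v^3/4 - 431*v^2/4 - 144*v - 63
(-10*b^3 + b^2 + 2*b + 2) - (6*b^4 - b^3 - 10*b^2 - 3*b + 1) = -6*b^4 - 9*b^3 + 11*b^2 + 5*b + 1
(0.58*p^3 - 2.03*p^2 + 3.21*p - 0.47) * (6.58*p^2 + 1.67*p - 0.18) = 3.8164*p^5 - 12.3888*p^4 + 17.6273*p^3 + 2.6335*p^2 - 1.3627*p + 0.0846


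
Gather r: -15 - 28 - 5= -48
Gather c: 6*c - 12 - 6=6*c - 18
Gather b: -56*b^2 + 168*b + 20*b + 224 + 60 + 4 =-56*b^2 + 188*b + 288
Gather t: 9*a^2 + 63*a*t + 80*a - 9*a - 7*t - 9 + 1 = 9*a^2 + 71*a + t*(63*a - 7) - 8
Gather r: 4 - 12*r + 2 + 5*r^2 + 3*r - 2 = 5*r^2 - 9*r + 4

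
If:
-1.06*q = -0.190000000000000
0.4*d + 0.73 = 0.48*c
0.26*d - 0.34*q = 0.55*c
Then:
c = -2.25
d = -4.52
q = 0.18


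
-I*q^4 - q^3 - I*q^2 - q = q*(q - I)^2*(-I*q + 1)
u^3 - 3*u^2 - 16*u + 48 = (u - 4)*(u - 3)*(u + 4)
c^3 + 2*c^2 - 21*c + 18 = (c - 3)*(c - 1)*(c + 6)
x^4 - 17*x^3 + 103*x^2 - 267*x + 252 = (x - 7)*(x - 4)*(x - 3)^2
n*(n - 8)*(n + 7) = n^3 - n^2 - 56*n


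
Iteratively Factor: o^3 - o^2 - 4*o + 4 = (o - 2)*(o^2 + o - 2) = (o - 2)*(o - 1)*(o + 2)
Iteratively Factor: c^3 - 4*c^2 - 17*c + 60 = (c - 5)*(c^2 + c - 12) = (c - 5)*(c - 3)*(c + 4)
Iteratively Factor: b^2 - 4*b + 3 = (b - 3)*(b - 1)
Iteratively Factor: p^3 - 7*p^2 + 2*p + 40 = (p + 2)*(p^2 - 9*p + 20) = (p - 5)*(p + 2)*(p - 4)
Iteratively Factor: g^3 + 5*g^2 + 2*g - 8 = (g - 1)*(g^2 + 6*g + 8) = (g - 1)*(g + 4)*(g + 2)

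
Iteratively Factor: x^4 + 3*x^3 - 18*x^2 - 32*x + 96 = (x + 4)*(x^3 - x^2 - 14*x + 24) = (x - 3)*(x + 4)*(x^2 + 2*x - 8) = (x - 3)*(x + 4)^2*(x - 2)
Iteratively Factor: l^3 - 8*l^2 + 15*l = (l - 5)*(l^2 - 3*l) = l*(l - 5)*(l - 3)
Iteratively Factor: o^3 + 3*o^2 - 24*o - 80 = (o + 4)*(o^2 - o - 20) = (o + 4)^2*(o - 5)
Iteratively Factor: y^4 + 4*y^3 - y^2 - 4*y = (y + 1)*(y^3 + 3*y^2 - 4*y) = y*(y + 1)*(y^2 + 3*y - 4) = y*(y - 1)*(y + 1)*(y + 4)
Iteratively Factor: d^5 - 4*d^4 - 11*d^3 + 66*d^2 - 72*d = (d - 2)*(d^4 - 2*d^3 - 15*d^2 + 36*d) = (d - 3)*(d - 2)*(d^3 + d^2 - 12*d) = d*(d - 3)*(d - 2)*(d^2 + d - 12) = d*(d - 3)^2*(d - 2)*(d + 4)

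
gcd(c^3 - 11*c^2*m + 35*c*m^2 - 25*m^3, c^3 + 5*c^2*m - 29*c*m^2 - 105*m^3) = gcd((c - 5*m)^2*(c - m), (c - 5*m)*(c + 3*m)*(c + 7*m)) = c - 5*m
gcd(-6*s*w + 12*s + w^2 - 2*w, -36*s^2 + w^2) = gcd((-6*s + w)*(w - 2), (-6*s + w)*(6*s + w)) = 6*s - w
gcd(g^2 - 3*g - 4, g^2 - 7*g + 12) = g - 4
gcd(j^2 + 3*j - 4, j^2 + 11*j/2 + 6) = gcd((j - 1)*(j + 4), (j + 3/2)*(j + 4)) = j + 4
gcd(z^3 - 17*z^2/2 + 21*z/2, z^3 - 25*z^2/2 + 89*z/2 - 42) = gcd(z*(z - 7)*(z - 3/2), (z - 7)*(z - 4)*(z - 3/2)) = z^2 - 17*z/2 + 21/2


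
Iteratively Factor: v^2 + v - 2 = (v + 2)*(v - 1)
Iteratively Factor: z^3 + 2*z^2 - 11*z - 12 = (z + 1)*(z^2 + z - 12) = (z + 1)*(z + 4)*(z - 3)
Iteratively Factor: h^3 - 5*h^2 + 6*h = (h)*(h^2 - 5*h + 6) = h*(h - 2)*(h - 3)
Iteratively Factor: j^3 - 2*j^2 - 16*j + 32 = (j + 4)*(j^2 - 6*j + 8) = (j - 2)*(j + 4)*(j - 4)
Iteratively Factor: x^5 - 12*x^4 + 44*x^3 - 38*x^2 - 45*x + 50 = (x - 5)*(x^4 - 7*x^3 + 9*x^2 + 7*x - 10) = (x - 5)*(x - 2)*(x^3 - 5*x^2 - x + 5) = (x - 5)^2*(x - 2)*(x^2 - 1) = (x - 5)^2*(x - 2)*(x - 1)*(x + 1)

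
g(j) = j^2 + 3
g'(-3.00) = -6.00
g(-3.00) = 12.00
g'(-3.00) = -6.00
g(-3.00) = 12.00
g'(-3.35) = -6.70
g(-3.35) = 14.22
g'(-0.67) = -1.34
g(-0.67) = 3.45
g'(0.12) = 0.24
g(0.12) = 3.01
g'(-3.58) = -7.16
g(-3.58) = 15.82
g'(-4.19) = -8.38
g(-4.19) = 20.56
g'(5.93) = 11.86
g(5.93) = 38.16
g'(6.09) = 12.18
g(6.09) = 40.09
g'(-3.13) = -6.26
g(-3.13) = 12.80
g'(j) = 2*j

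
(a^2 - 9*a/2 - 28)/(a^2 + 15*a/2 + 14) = (a - 8)/(a + 4)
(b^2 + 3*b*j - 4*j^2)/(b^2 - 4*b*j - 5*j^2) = (-b^2 - 3*b*j + 4*j^2)/(-b^2 + 4*b*j + 5*j^2)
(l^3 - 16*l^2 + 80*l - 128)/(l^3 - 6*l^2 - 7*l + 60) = (l^2 - 12*l + 32)/(l^2 - 2*l - 15)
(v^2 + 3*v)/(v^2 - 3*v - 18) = v/(v - 6)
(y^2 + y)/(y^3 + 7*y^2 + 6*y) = 1/(y + 6)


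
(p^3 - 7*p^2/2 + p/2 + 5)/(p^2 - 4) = (2*p^2 - 3*p - 5)/(2*(p + 2))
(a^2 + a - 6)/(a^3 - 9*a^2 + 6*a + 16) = (a + 3)/(a^2 - 7*a - 8)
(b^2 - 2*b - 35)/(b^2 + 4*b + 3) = (b^2 - 2*b - 35)/(b^2 + 4*b + 3)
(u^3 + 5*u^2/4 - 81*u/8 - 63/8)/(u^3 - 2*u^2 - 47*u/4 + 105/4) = (4*u + 3)/(2*(2*u - 5))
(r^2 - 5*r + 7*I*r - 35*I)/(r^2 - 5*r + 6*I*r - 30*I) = (r + 7*I)/(r + 6*I)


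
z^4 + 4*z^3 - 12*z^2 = z^2*(z - 2)*(z + 6)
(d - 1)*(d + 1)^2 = d^3 + d^2 - d - 1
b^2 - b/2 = b*(b - 1/2)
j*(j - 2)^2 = j^3 - 4*j^2 + 4*j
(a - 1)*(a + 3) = a^2 + 2*a - 3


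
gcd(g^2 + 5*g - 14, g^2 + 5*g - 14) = g^2 + 5*g - 14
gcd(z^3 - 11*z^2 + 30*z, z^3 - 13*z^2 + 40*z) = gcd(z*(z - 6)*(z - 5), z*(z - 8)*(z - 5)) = z^2 - 5*z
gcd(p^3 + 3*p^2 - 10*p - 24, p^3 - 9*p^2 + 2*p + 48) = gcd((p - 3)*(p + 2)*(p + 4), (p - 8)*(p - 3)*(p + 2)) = p^2 - p - 6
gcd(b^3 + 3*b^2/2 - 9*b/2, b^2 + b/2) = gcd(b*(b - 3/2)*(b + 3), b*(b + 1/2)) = b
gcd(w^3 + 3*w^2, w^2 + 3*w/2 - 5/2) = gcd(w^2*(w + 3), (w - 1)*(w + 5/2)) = 1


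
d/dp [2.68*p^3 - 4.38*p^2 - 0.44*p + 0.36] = 8.04*p^2 - 8.76*p - 0.44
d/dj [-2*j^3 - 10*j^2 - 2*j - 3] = -6*j^2 - 20*j - 2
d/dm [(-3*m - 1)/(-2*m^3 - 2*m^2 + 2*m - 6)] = (-3*m^3 - 3*m^2 - m + 5)/(m^6 + 2*m^5 - m^4 + 4*m^3 + 7*m^2 - 6*m + 9)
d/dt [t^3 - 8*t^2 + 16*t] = 3*t^2 - 16*t + 16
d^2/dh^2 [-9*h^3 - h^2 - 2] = -54*h - 2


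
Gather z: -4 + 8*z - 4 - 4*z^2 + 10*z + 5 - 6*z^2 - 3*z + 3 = -10*z^2 + 15*z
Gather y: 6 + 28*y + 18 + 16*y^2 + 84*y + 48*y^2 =64*y^2 + 112*y + 24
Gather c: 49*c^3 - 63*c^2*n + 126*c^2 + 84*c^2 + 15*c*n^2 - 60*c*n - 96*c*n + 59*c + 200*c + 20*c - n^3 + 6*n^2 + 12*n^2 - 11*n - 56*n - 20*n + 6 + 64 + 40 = 49*c^3 + c^2*(210 - 63*n) + c*(15*n^2 - 156*n + 279) - n^3 + 18*n^2 - 87*n + 110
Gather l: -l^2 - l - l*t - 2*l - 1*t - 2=-l^2 + l*(-t - 3) - t - 2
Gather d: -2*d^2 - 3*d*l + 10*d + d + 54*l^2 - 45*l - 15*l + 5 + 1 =-2*d^2 + d*(11 - 3*l) + 54*l^2 - 60*l + 6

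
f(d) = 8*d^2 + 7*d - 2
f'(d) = 16*d + 7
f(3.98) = 152.58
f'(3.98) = 70.68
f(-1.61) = 7.47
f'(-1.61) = -18.76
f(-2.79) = 40.74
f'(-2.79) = -37.64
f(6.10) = 338.38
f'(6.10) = 104.60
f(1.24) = 18.98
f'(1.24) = 26.84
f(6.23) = 352.11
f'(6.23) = 106.68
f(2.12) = 48.80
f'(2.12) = 40.92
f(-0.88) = -1.96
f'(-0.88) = -7.08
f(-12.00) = 1066.00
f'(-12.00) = -185.00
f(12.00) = 1234.00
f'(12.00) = 199.00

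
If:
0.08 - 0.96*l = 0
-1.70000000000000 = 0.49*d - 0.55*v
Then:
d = 1.12244897959184*v - 3.46938775510204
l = 0.08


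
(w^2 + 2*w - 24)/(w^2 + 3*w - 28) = (w + 6)/(w + 7)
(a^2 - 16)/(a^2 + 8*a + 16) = (a - 4)/(a + 4)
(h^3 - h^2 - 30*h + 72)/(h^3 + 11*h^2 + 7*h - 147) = (h^2 + 2*h - 24)/(h^2 + 14*h + 49)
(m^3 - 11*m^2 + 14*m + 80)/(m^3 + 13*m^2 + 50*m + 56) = (m^2 - 13*m + 40)/(m^2 + 11*m + 28)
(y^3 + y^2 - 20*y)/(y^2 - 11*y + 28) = y*(y + 5)/(y - 7)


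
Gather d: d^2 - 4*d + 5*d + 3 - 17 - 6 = d^2 + d - 20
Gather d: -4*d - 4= -4*d - 4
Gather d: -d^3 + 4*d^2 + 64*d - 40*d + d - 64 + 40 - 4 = -d^3 + 4*d^2 + 25*d - 28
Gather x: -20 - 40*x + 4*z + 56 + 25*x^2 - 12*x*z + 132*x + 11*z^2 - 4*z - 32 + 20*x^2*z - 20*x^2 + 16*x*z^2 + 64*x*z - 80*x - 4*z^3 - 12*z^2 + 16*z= x^2*(20*z + 5) + x*(16*z^2 + 52*z + 12) - 4*z^3 - z^2 + 16*z + 4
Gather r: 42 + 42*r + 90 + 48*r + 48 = 90*r + 180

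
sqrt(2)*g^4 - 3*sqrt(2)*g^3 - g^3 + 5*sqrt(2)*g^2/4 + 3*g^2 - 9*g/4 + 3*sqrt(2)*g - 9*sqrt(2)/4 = (g - 3/2)^2*(g - sqrt(2))*(sqrt(2)*g + 1)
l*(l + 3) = l^2 + 3*l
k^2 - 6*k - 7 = (k - 7)*(k + 1)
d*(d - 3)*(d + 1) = d^3 - 2*d^2 - 3*d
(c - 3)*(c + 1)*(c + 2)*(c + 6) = c^4 + 6*c^3 - 7*c^2 - 48*c - 36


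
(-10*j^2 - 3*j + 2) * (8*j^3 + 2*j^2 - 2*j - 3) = -80*j^5 - 44*j^4 + 30*j^3 + 40*j^2 + 5*j - 6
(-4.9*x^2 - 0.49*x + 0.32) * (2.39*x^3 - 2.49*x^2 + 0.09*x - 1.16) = -11.711*x^5 + 11.0299*x^4 + 1.5439*x^3 + 4.8431*x^2 + 0.5972*x - 0.3712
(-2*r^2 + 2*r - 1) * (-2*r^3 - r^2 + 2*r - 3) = 4*r^5 - 2*r^4 - 4*r^3 + 11*r^2 - 8*r + 3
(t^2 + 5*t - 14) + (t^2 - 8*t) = 2*t^2 - 3*t - 14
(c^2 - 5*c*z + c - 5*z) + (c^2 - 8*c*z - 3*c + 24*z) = 2*c^2 - 13*c*z - 2*c + 19*z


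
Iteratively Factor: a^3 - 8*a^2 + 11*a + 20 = (a - 5)*(a^2 - 3*a - 4) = (a - 5)*(a - 4)*(a + 1)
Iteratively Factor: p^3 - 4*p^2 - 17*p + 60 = (p - 5)*(p^2 + p - 12) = (p - 5)*(p + 4)*(p - 3)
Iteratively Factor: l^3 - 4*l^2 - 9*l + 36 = (l - 4)*(l^2 - 9) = (l - 4)*(l + 3)*(l - 3)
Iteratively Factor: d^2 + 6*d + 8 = (d + 4)*(d + 2)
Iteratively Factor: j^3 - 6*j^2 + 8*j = (j - 4)*(j^2 - 2*j) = j*(j - 4)*(j - 2)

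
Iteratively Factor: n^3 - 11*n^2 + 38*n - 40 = (n - 5)*(n^2 - 6*n + 8) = (n - 5)*(n - 2)*(n - 4)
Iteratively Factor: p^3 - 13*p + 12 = (p - 1)*(p^2 + p - 12) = (p - 3)*(p - 1)*(p + 4)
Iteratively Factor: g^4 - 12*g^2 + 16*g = (g + 4)*(g^3 - 4*g^2 + 4*g) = (g - 2)*(g + 4)*(g^2 - 2*g) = g*(g - 2)*(g + 4)*(g - 2)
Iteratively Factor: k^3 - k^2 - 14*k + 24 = (k - 2)*(k^2 + k - 12) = (k - 3)*(k - 2)*(k + 4)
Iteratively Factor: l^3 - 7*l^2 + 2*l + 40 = (l - 4)*(l^2 - 3*l - 10) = (l - 5)*(l - 4)*(l + 2)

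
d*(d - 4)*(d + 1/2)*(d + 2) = d^4 - 3*d^3/2 - 9*d^2 - 4*d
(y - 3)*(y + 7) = y^2 + 4*y - 21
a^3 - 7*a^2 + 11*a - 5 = (a - 5)*(a - 1)^2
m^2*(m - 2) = m^3 - 2*m^2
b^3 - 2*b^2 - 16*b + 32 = (b - 4)*(b - 2)*(b + 4)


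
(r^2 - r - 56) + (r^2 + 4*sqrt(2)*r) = 2*r^2 - r + 4*sqrt(2)*r - 56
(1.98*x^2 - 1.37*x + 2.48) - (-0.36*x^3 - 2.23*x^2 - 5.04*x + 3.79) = 0.36*x^3 + 4.21*x^2 + 3.67*x - 1.31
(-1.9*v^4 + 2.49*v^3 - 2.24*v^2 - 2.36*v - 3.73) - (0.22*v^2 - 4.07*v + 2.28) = -1.9*v^4 + 2.49*v^3 - 2.46*v^2 + 1.71*v - 6.01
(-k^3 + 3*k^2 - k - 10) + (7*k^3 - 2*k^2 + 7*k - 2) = 6*k^3 + k^2 + 6*k - 12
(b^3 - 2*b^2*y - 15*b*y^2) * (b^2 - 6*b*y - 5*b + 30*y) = b^5 - 8*b^4*y - 5*b^4 - 3*b^3*y^2 + 40*b^3*y + 90*b^2*y^3 + 15*b^2*y^2 - 450*b*y^3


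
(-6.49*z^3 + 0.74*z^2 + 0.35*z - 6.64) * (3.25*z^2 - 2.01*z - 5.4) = -21.0925*z^5 + 15.4499*z^4 + 34.6961*z^3 - 26.2795*z^2 + 11.4564*z + 35.856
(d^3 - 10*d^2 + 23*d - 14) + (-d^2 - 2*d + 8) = d^3 - 11*d^2 + 21*d - 6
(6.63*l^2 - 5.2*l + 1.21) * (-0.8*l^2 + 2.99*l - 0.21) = -5.304*l^4 + 23.9837*l^3 - 17.9083*l^2 + 4.7099*l - 0.2541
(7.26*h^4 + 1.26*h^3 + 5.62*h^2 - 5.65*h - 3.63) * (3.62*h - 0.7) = 26.2812*h^5 - 0.520799999999999*h^4 + 19.4624*h^3 - 24.387*h^2 - 9.1856*h + 2.541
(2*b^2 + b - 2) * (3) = 6*b^2 + 3*b - 6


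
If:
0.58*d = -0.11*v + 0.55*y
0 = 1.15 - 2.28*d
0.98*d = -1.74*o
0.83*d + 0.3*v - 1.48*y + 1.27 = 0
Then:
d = 0.50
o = -0.28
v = -225.36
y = -44.54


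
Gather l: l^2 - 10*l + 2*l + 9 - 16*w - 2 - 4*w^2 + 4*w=l^2 - 8*l - 4*w^2 - 12*w + 7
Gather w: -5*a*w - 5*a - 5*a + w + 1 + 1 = -10*a + w*(1 - 5*a) + 2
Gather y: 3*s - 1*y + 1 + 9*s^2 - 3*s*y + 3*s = 9*s^2 + 6*s + y*(-3*s - 1) + 1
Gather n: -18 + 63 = 45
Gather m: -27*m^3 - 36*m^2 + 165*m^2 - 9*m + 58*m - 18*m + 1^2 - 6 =-27*m^3 + 129*m^2 + 31*m - 5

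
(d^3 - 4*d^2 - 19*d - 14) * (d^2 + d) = d^5 - 3*d^4 - 23*d^3 - 33*d^2 - 14*d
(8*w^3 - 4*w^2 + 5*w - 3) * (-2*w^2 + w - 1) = -16*w^5 + 16*w^4 - 22*w^3 + 15*w^2 - 8*w + 3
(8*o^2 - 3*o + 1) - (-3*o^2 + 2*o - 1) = 11*o^2 - 5*o + 2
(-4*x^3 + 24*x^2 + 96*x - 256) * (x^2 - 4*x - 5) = -4*x^5 + 40*x^4 + 20*x^3 - 760*x^2 + 544*x + 1280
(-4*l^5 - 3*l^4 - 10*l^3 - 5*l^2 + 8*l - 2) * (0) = 0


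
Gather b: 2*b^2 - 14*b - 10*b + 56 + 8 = 2*b^2 - 24*b + 64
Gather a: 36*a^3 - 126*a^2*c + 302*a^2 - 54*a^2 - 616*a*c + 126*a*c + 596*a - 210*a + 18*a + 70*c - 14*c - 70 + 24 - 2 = 36*a^3 + a^2*(248 - 126*c) + a*(404 - 490*c) + 56*c - 48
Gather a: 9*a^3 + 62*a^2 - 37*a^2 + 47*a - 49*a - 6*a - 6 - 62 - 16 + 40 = 9*a^3 + 25*a^2 - 8*a - 44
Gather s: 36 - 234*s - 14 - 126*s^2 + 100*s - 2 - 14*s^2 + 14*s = -140*s^2 - 120*s + 20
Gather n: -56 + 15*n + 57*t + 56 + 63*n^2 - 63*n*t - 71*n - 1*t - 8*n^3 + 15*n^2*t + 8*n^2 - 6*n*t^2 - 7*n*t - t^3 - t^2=-8*n^3 + n^2*(15*t + 71) + n*(-6*t^2 - 70*t - 56) - t^3 - t^2 + 56*t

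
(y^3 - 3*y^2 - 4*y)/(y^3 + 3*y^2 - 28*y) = (y + 1)/(y + 7)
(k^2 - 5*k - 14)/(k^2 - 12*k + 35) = (k + 2)/(k - 5)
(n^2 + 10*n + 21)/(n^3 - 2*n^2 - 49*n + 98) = (n + 3)/(n^2 - 9*n + 14)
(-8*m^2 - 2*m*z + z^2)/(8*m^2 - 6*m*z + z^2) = (2*m + z)/(-2*m + z)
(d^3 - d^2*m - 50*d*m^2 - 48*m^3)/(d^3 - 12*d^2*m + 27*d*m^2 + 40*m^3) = (d + 6*m)/(d - 5*m)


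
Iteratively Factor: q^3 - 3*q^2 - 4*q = (q)*(q^2 - 3*q - 4) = q*(q - 4)*(q + 1)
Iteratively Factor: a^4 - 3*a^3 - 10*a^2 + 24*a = (a - 2)*(a^3 - a^2 - 12*a) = a*(a - 2)*(a^2 - a - 12) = a*(a - 2)*(a + 3)*(a - 4)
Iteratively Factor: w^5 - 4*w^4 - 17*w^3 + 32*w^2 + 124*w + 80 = (w - 4)*(w^4 - 17*w^2 - 36*w - 20) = (w - 4)*(w + 2)*(w^3 - 2*w^2 - 13*w - 10) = (w - 5)*(w - 4)*(w + 2)*(w^2 + 3*w + 2) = (w - 5)*(w - 4)*(w + 2)^2*(w + 1)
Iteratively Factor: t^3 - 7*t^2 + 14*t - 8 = (t - 2)*(t^2 - 5*t + 4) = (t - 4)*(t - 2)*(t - 1)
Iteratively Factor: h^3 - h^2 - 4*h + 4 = (h - 2)*(h^2 + h - 2) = (h - 2)*(h + 2)*(h - 1)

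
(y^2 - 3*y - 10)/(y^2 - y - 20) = (y + 2)/(y + 4)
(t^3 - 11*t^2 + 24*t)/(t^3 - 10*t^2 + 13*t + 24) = t/(t + 1)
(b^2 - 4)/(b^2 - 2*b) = (b + 2)/b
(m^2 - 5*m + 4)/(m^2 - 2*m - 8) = (m - 1)/(m + 2)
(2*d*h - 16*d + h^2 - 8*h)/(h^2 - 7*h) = (2*d*h - 16*d + h^2 - 8*h)/(h*(h - 7))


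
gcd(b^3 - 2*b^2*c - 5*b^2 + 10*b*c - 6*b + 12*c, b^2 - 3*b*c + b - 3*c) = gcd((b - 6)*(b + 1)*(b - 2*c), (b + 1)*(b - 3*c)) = b + 1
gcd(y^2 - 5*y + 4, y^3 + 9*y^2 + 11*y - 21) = y - 1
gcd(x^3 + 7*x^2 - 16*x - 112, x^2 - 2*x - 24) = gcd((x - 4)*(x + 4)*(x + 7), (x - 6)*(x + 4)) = x + 4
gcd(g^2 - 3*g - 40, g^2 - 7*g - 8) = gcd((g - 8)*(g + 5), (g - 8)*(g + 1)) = g - 8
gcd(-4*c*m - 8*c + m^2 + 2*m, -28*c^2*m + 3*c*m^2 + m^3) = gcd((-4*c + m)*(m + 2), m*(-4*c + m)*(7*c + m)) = 4*c - m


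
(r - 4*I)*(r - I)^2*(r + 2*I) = r^4 - 4*I*r^3 + 3*r^2 - 14*I*r - 8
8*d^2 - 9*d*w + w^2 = (-8*d + w)*(-d + w)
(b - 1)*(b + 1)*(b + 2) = b^3 + 2*b^2 - b - 2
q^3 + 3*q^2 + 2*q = q*(q + 1)*(q + 2)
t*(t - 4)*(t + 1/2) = t^3 - 7*t^2/2 - 2*t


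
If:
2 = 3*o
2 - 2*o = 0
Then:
No Solution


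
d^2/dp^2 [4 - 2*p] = 0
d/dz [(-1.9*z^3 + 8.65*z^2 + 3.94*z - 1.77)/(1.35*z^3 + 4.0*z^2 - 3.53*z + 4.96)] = (1.77635683940025e-15*z^5 - 19.2775*z^4 + 2.776*z^3 - 67.398*z^2 + 99.968*z + 13.2943)/(1.8225*z^6 + 10.8*z^5 + 6.469*z^4 - 14.848*z^3 + 52.1409*z^2 - 35.0176*z + 24.6016)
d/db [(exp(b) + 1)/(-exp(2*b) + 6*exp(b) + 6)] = (exp(b) + 2)*exp(2*b)/(exp(4*b) - 12*exp(3*b) + 24*exp(2*b) + 72*exp(b) + 36)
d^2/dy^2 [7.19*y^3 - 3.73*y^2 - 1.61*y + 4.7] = 43.14*y - 7.46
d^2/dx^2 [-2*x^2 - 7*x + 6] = -4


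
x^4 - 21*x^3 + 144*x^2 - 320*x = x*(x - 8)^2*(x - 5)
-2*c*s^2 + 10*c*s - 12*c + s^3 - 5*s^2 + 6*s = (-2*c + s)*(s - 3)*(s - 2)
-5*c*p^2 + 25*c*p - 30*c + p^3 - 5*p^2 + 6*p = (-5*c + p)*(p - 3)*(p - 2)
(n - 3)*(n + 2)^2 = n^3 + n^2 - 8*n - 12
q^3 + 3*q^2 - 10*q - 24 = (q - 3)*(q + 2)*(q + 4)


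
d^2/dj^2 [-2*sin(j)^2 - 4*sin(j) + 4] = 4*sin(j) - 4*cos(2*j)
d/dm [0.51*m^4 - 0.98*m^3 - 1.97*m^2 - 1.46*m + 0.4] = 2.04*m^3 - 2.94*m^2 - 3.94*m - 1.46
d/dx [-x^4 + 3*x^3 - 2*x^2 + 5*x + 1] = -4*x^3 + 9*x^2 - 4*x + 5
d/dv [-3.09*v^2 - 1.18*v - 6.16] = -6.18*v - 1.18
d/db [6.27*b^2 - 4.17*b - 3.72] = 12.54*b - 4.17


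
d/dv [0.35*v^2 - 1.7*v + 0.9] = 0.7*v - 1.7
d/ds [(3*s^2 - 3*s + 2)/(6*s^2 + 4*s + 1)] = (30*s^2 - 18*s - 11)/(36*s^4 + 48*s^3 + 28*s^2 + 8*s + 1)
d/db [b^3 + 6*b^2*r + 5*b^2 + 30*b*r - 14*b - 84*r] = 3*b^2 + 12*b*r + 10*b + 30*r - 14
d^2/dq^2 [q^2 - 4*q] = 2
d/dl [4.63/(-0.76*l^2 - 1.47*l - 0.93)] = (7.0376*l + 6.8061)/(0.76*l^2 + 1.47*l + 0.93)^2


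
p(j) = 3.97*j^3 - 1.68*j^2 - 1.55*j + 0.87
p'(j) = 11.91*j^2 - 3.36*j - 1.55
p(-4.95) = -514.13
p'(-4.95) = 306.91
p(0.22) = 0.49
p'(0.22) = -1.71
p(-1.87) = -28.07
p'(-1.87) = 46.38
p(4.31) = 280.83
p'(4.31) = 205.21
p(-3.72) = -220.98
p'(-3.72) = 175.76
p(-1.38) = -10.62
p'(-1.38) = 25.77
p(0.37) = 0.27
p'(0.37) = -1.16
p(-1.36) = -10.12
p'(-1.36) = 25.05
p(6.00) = 788.61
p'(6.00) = 407.05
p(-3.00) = -116.79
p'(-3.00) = 115.72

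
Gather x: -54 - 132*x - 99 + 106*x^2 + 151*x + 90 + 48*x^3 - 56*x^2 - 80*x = 48*x^3 + 50*x^2 - 61*x - 63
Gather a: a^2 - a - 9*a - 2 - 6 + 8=a^2 - 10*a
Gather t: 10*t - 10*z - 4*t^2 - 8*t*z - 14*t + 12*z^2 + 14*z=-4*t^2 + t*(-8*z - 4) + 12*z^2 + 4*z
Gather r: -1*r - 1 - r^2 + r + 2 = 1 - r^2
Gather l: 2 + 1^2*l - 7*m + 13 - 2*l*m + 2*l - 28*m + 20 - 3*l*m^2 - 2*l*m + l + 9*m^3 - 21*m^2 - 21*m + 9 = l*(-3*m^2 - 4*m + 4) + 9*m^3 - 21*m^2 - 56*m + 44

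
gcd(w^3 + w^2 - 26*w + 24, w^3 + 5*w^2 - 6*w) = w^2 + 5*w - 6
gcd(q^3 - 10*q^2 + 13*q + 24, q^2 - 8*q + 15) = q - 3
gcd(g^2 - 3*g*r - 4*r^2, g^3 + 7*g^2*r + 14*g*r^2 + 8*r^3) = g + r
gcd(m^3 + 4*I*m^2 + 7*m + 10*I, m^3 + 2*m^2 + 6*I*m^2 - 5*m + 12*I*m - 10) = m^2 + 6*I*m - 5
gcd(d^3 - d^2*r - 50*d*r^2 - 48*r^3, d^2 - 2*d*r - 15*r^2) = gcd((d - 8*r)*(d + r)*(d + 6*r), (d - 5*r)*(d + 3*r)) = 1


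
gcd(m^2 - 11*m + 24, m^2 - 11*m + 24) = m^2 - 11*m + 24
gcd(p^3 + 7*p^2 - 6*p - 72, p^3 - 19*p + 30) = p - 3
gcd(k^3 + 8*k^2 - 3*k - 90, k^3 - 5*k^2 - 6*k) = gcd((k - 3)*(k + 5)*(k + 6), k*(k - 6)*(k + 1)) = 1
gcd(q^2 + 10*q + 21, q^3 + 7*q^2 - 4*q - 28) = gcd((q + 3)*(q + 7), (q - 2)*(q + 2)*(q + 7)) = q + 7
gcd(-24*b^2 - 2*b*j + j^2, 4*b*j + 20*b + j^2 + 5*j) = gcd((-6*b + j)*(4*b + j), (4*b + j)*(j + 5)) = 4*b + j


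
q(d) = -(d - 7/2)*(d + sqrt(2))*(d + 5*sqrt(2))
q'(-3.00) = 22.61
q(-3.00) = -41.96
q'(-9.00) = -133.57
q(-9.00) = 182.91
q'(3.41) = -49.19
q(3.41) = 4.55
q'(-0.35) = 22.82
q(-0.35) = 27.54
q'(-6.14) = -32.18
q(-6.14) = -42.42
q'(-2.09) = 27.43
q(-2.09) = -18.82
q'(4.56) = -88.15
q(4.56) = -73.66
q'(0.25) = 17.02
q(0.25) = 39.60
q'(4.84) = -98.84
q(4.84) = -99.82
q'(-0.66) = 24.97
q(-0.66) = 20.11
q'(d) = -(d - 7/2)*(d + sqrt(2)) - (d - 7/2)*(d + 5*sqrt(2)) - (d + sqrt(2))*(d + 5*sqrt(2))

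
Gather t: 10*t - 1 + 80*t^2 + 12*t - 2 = 80*t^2 + 22*t - 3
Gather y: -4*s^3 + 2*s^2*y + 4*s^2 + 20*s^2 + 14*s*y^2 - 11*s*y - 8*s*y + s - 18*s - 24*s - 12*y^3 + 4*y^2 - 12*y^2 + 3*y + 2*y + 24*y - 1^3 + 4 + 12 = -4*s^3 + 24*s^2 - 41*s - 12*y^3 + y^2*(14*s - 8) + y*(2*s^2 - 19*s + 29) + 15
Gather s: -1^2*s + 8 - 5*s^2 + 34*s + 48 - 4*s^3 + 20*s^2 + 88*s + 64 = -4*s^3 + 15*s^2 + 121*s + 120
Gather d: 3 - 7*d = 3 - 7*d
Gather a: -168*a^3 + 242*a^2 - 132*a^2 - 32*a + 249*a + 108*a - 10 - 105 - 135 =-168*a^3 + 110*a^2 + 325*a - 250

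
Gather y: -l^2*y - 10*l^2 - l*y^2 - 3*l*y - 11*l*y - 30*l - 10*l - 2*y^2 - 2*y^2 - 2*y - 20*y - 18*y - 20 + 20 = -10*l^2 - 40*l + y^2*(-l - 4) + y*(-l^2 - 14*l - 40)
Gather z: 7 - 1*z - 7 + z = 0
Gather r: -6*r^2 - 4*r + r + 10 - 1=-6*r^2 - 3*r + 9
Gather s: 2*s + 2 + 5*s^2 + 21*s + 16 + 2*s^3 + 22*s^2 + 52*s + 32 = 2*s^3 + 27*s^2 + 75*s + 50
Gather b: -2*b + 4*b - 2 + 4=2*b + 2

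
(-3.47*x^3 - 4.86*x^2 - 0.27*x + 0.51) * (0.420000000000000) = -1.4574*x^3 - 2.0412*x^2 - 0.1134*x + 0.2142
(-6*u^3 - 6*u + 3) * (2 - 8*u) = 48*u^4 - 12*u^3 + 48*u^2 - 36*u + 6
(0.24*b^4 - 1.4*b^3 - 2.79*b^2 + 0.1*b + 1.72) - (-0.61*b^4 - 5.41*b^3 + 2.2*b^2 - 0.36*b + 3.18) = 0.85*b^4 + 4.01*b^3 - 4.99*b^2 + 0.46*b - 1.46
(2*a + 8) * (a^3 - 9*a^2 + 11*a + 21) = 2*a^4 - 10*a^3 - 50*a^2 + 130*a + 168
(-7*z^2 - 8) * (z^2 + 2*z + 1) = -7*z^4 - 14*z^3 - 15*z^2 - 16*z - 8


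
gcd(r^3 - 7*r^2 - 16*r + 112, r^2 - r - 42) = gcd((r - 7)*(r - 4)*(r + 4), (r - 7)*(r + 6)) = r - 7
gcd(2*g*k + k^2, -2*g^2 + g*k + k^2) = 2*g + k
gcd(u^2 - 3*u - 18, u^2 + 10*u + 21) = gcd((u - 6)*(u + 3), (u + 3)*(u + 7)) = u + 3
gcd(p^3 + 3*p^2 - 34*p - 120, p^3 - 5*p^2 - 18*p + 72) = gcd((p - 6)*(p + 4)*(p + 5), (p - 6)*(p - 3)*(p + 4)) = p^2 - 2*p - 24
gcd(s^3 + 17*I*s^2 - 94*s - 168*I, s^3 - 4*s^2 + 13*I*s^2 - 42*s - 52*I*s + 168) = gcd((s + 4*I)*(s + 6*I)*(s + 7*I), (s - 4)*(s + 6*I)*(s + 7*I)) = s^2 + 13*I*s - 42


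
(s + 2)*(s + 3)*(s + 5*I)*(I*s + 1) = I*s^4 - 4*s^3 + 5*I*s^3 - 20*s^2 + 11*I*s^2 - 24*s + 25*I*s + 30*I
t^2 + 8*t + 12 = (t + 2)*(t + 6)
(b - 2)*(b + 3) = b^2 + b - 6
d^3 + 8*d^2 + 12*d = d*(d + 2)*(d + 6)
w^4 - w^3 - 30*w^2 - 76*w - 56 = (w - 7)*(w + 2)^3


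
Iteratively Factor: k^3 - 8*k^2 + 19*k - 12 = (k - 4)*(k^2 - 4*k + 3) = (k - 4)*(k - 3)*(k - 1)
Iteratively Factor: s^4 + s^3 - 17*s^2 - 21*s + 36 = (s + 3)*(s^3 - 2*s^2 - 11*s + 12) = (s + 3)^2*(s^2 - 5*s + 4) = (s - 4)*(s + 3)^2*(s - 1)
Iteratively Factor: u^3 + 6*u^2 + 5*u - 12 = (u + 4)*(u^2 + 2*u - 3) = (u + 3)*(u + 4)*(u - 1)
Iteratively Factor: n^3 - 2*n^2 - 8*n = (n)*(n^2 - 2*n - 8) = n*(n + 2)*(n - 4)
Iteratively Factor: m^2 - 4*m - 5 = (m + 1)*(m - 5)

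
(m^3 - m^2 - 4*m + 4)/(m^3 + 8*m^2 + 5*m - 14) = (m - 2)/(m + 7)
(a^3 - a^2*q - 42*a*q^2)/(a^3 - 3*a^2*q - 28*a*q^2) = (a + 6*q)/(a + 4*q)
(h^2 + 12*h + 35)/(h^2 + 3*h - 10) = (h + 7)/(h - 2)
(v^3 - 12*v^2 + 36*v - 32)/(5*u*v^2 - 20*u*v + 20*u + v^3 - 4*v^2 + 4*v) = (v - 8)/(5*u + v)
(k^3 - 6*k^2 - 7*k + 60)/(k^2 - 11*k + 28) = (k^2 - 2*k - 15)/(k - 7)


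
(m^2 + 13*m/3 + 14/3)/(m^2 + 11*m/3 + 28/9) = 3*(m + 2)/(3*m + 4)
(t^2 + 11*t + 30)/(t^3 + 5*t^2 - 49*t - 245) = (t + 6)/(t^2 - 49)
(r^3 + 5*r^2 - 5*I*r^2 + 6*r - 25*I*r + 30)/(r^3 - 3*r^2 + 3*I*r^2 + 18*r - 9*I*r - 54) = (r^3 + 5*r^2*(1 - I) + r*(6 - 25*I) + 30)/(r^3 + 3*r^2*(-1 + I) + 9*r*(2 - I) - 54)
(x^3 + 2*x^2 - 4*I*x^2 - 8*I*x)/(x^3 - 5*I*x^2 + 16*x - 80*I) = x*(x + 2)/(x^2 - I*x + 20)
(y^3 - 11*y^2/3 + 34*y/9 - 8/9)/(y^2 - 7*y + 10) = (9*y^2 - 15*y + 4)/(9*(y - 5))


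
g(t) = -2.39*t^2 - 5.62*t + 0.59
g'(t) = -4.78*t - 5.62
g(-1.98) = 2.35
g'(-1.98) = 3.84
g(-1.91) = 2.61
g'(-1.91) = 3.51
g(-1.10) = 3.88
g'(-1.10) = -0.36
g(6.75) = -146.24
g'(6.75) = -37.88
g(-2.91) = -3.29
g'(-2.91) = 8.29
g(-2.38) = 0.43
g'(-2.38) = 5.76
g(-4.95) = -30.15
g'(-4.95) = 18.04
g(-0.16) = 1.43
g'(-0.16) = -4.86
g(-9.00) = -142.42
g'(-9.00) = 37.40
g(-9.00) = -142.42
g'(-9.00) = 37.40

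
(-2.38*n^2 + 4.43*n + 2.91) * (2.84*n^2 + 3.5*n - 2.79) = -6.7592*n^4 + 4.2512*n^3 + 30.4096*n^2 - 2.1747*n - 8.1189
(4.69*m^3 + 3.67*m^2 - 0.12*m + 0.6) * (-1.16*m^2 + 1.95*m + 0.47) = -5.4404*m^5 + 4.8883*m^4 + 9.5*m^3 + 0.7949*m^2 + 1.1136*m + 0.282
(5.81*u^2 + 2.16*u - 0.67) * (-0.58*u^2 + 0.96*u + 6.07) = -3.3698*u^4 + 4.3248*u^3 + 37.7289*u^2 + 12.468*u - 4.0669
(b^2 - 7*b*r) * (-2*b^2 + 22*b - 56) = -2*b^4 + 14*b^3*r + 22*b^3 - 154*b^2*r - 56*b^2 + 392*b*r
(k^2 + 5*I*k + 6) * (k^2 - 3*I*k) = k^4 + 2*I*k^3 + 21*k^2 - 18*I*k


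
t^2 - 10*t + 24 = (t - 6)*(t - 4)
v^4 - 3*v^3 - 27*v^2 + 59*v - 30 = (v - 6)*(v - 1)^2*(v + 5)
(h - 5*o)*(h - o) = h^2 - 6*h*o + 5*o^2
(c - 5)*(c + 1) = c^2 - 4*c - 5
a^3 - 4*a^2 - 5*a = a*(a - 5)*(a + 1)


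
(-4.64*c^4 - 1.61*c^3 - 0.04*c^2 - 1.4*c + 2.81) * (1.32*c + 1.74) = -6.1248*c^5 - 10.1988*c^4 - 2.8542*c^3 - 1.9176*c^2 + 1.2732*c + 4.8894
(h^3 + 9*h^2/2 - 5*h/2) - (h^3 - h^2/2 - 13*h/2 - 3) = 5*h^2 + 4*h + 3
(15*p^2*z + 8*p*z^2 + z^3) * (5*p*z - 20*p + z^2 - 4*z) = 75*p^3*z^2 - 300*p^3*z + 55*p^2*z^3 - 220*p^2*z^2 + 13*p*z^4 - 52*p*z^3 + z^5 - 4*z^4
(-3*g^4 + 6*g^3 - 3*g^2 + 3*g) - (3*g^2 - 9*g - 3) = -3*g^4 + 6*g^3 - 6*g^2 + 12*g + 3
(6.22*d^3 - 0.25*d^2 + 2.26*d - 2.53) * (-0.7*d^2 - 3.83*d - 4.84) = -4.354*d^5 - 23.6476*d^4 - 30.7293*d^3 - 5.6748*d^2 - 1.2485*d + 12.2452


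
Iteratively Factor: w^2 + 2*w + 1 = (w + 1)*(w + 1)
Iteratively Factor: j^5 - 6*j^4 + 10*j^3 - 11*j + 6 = (j - 1)*(j^4 - 5*j^3 + 5*j^2 + 5*j - 6) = (j - 1)^2*(j^3 - 4*j^2 + j + 6) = (j - 1)^2*(j + 1)*(j^2 - 5*j + 6) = (j - 2)*(j - 1)^2*(j + 1)*(j - 3)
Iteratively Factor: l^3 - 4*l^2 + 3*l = (l)*(l^2 - 4*l + 3) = l*(l - 1)*(l - 3)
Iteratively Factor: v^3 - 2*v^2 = (v - 2)*(v^2) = v*(v - 2)*(v)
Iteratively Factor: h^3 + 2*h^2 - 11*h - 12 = (h + 4)*(h^2 - 2*h - 3) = (h - 3)*(h + 4)*(h + 1)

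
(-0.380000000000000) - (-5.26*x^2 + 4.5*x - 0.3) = 5.26*x^2 - 4.5*x - 0.08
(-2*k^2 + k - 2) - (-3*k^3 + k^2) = 3*k^3 - 3*k^2 + k - 2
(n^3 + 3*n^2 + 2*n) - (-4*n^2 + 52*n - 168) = n^3 + 7*n^2 - 50*n + 168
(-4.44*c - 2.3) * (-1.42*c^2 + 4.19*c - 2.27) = 6.3048*c^3 - 15.3376*c^2 + 0.441800000000001*c + 5.221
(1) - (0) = 1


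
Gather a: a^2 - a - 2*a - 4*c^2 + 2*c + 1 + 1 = a^2 - 3*a - 4*c^2 + 2*c + 2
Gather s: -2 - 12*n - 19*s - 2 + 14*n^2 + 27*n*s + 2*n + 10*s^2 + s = 14*n^2 - 10*n + 10*s^2 + s*(27*n - 18) - 4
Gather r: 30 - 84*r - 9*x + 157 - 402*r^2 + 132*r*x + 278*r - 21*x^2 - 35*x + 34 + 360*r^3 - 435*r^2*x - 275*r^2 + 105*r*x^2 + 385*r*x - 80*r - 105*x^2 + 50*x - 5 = 360*r^3 + r^2*(-435*x - 677) + r*(105*x^2 + 517*x + 114) - 126*x^2 + 6*x + 216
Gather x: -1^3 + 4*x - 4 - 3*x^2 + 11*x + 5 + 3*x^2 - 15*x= 0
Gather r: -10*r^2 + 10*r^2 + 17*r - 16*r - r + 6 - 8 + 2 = 0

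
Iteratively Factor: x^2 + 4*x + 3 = (x + 1)*(x + 3)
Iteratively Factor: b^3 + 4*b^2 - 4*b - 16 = (b + 2)*(b^2 + 2*b - 8) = (b + 2)*(b + 4)*(b - 2)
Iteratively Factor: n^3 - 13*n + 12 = (n - 1)*(n^2 + n - 12) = (n - 3)*(n - 1)*(n + 4)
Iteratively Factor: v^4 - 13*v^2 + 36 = (v + 2)*(v^3 - 2*v^2 - 9*v + 18) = (v - 2)*(v + 2)*(v^2 - 9) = (v - 3)*(v - 2)*(v + 2)*(v + 3)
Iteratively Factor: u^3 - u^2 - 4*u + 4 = (u + 2)*(u^2 - 3*u + 2) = (u - 2)*(u + 2)*(u - 1)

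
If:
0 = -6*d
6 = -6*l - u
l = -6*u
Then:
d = 0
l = -36/35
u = 6/35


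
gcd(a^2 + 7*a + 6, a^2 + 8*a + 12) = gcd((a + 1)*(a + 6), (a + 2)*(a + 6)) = a + 6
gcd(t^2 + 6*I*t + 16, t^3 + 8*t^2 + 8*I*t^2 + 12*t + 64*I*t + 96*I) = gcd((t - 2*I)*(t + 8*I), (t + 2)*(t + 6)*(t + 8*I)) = t + 8*I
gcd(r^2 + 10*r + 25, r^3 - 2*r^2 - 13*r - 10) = 1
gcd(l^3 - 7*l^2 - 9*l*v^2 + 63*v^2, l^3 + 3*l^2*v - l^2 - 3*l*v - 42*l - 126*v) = l^2 + 3*l*v - 7*l - 21*v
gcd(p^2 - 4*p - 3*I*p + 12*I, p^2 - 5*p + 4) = p - 4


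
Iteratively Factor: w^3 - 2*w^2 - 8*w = (w + 2)*(w^2 - 4*w) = (w - 4)*(w + 2)*(w)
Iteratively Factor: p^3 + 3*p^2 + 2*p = (p)*(p^2 + 3*p + 2) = p*(p + 2)*(p + 1)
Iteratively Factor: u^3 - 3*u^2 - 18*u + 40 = (u + 4)*(u^2 - 7*u + 10) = (u - 5)*(u + 4)*(u - 2)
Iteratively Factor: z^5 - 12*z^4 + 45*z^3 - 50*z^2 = (z)*(z^4 - 12*z^3 + 45*z^2 - 50*z) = z*(z - 2)*(z^3 - 10*z^2 + 25*z) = z*(z - 5)*(z - 2)*(z^2 - 5*z) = z*(z - 5)^2*(z - 2)*(z)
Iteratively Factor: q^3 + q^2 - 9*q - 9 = (q + 3)*(q^2 - 2*q - 3) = (q - 3)*(q + 3)*(q + 1)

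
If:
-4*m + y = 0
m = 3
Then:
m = 3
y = 12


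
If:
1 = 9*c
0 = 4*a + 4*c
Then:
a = -1/9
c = 1/9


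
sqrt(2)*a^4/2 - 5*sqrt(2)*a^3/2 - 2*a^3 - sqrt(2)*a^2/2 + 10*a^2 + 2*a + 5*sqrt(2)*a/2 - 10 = (a - 5)*(a - 1)*(a - 2*sqrt(2))*(sqrt(2)*a/2 + sqrt(2)/2)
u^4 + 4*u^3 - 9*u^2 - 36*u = u*(u - 3)*(u + 3)*(u + 4)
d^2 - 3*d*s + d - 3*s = (d + 1)*(d - 3*s)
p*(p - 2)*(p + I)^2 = p^4 - 2*p^3 + 2*I*p^3 - p^2 - 4*I*p^2 + 2*p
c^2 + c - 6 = (c - 2)*(c + 3)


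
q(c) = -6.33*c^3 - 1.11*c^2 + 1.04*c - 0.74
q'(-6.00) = -669.28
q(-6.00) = 1320.34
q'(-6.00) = -669.28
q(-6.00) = 1320.34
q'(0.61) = -7.38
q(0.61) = -1.96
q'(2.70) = -143.39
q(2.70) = -130.62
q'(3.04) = -181.21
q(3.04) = -185.67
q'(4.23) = -348.14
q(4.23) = -495.30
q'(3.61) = -254.45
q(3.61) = -309.25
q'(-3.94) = -285.01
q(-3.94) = 365.09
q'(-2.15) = -81.97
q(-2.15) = 54.80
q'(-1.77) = -54.52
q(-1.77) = 29.04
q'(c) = -18.99*c^2 - 2.22*c + 1.04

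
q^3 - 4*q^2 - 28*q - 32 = (q - 8)*(q + 2)^2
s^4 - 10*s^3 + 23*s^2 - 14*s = s*(s - 7)*(s - 2)*(s - 1)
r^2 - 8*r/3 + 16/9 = (r - 4/3)^2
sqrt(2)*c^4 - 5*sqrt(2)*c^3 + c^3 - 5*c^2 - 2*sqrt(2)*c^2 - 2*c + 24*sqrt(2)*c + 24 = (c - 4)*(c - 3)*(c + 2)*(sqrt(2)*c + 1)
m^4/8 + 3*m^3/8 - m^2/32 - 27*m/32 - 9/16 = (m/4 + 1/2)*(m/2 + 1/2)*(m - 3/2)*(m + 3/2)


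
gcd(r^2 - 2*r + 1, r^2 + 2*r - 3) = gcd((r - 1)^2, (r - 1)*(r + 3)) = r - 1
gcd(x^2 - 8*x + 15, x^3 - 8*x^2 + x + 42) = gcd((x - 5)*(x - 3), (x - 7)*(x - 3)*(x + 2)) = x - 3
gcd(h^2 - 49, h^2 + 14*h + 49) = h + 7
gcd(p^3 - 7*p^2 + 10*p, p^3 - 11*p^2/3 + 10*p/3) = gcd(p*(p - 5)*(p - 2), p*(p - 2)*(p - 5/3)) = p^2 - 2*p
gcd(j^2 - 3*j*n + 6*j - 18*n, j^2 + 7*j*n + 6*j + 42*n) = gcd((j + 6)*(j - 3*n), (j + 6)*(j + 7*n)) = j + 6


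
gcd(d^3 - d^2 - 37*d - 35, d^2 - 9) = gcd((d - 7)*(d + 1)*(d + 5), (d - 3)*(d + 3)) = 1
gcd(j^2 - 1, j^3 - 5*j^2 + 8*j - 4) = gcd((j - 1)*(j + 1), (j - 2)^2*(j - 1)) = j - 1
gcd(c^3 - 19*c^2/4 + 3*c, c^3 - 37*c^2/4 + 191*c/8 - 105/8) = c - 3/4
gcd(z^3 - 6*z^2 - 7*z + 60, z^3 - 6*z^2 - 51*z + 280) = z - 5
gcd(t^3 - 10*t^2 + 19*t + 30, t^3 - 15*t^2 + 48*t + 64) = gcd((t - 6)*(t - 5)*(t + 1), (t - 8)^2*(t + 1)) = t + 1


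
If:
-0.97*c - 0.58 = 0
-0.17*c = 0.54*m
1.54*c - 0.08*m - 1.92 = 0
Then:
No Solution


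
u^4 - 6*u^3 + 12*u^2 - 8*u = u*(u - 2)^3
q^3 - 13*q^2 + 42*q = q*(q - 7)*(q - 6)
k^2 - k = k*(k - 1)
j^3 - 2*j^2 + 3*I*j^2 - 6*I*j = j*(j - 2)*(j + 3*I)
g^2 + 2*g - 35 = (g - 5)*(g + 7)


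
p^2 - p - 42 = (p - 7)*(p + 6)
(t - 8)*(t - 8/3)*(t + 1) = t^3 - 29*t^2/3 + 32*t/3 + 64/3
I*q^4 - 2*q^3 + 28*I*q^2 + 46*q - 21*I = (q - 3*I)*(q - I)*(q + 7*I)*(I*q + 1)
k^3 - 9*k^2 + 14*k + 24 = (k - 6)*(k - 4)*(k + 1)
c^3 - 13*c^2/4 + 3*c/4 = c*(c - 3)*(c - 1/4)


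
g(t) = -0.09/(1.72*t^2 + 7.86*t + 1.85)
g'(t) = -0.09*(-3.44*t - 7.86)/(1.72*t^2 + 7.86*t + 1.85)^2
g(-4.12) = 0.07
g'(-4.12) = -0.32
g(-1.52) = 0.01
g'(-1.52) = 0.01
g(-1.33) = 0.02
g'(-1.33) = 0.01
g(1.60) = -0.00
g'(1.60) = 0.00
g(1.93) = -0.00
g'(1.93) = 0.00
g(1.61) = -0.00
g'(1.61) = 0.00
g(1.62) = -0.00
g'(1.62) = 0.00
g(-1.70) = 0.01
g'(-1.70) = 0.00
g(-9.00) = -0.00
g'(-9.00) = -0.00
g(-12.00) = -0.00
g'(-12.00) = -0.00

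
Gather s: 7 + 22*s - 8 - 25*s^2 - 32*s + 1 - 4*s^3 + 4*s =-4*s^3 - 25*s^2 - 6*s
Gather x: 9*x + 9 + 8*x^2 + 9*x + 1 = 8*x^2 + 18*x + 10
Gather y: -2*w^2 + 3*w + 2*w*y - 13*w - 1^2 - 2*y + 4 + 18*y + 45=-2*w^2 - 10*w + y*(2*w + 16) + 48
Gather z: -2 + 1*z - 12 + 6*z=7*z - 14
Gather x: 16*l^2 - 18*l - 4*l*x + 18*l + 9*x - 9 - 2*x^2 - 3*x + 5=16*l^2 - 2*x^2 + x*(6 - 4*l) - 4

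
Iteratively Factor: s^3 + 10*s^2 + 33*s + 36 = (s + 3)*(s^2 + 7*s + 12) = (s + 3)^2*(s + 4)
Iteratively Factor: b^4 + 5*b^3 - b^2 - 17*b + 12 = (b + 3)*(b^3 + 2*b^2 - 7*b + 4) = (b - 1)*(b + 3)*(b^2 + 3*b - 4) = (b - 1)^2*(b + 3)*(b + 4)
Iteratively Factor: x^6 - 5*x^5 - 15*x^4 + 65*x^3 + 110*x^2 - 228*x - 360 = (x - 3)*(x^5 - 2*x^4 - 21*x^3 + 2*x^2 + 116*x + 120) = (x - 3)*(x + 2)*(x^4 - 4*x^3 - 13*x^2 + 28*x + 60) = (x - 3)^2*(x + 2)*(x^3 - x^2 - 16*x - 20) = (x - 3)^2*(x + 2)^2*(x^2 - 3*x - 10) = (x - 3)^2*(x + 2)^3*(x - 5)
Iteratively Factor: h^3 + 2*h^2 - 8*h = (h + 4)*(h^2 - 2*h) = h*(h + 4)*(h - 2)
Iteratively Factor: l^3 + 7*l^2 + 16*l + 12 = (l + 2)*(l^2 + 5*l + 6) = (l + 2)^2*(l + 3)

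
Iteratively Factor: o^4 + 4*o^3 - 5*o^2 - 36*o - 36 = (o + 2)*(o^3 + 2*o^2 - 9*o - 18) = (o + 2)*(o + 3)*(o^2 - o - 6) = (o + 2)^2*(o + 3)*(o - 3)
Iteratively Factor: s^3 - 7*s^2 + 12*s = (s)*(s^2 - 7*s + 12) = s*(s - 4)*(s - 3)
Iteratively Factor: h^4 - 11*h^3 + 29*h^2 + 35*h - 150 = (h + 2)*(h^3 - 13*h^2 + 55*h - 75) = (h - 5)*(h + 2)*(h^2 - 8*h + 15) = (h - 5)*(h - 3)*(h + 2)*(h - 5)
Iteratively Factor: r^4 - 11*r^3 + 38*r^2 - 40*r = (r - 4)*(r^3 - 7*r^2 + 10*r) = r*(r - 4)*(r^2 - 7*r + 10) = r*(r - 5)*(r - 4)*(r - 2)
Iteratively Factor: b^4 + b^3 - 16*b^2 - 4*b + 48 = (b + 4)*(b^3 - 3*b^2 - 4*b + 12) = (b - 2)*(b + 4)*(b^2 - b - 6) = (b - 3)*(b - 2)*(b + 4)*(b + 2)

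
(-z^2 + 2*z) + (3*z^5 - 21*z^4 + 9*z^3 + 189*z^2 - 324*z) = 3*z^5 - 21*z^4 + 9*z^3 + 188*z^2 - 322*z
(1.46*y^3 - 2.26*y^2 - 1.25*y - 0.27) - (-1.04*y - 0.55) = 1.46*y^3 - 2.26*y^2 - 0.21*y + 0.28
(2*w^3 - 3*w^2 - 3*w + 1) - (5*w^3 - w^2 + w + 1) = -3*w^3 - 2*w^2 - 4*w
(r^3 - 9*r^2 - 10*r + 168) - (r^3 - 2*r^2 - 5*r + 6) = -7*r^2 - 5*r + 162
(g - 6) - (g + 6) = -12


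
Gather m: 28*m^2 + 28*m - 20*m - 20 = 28*m^2 + 8*m - 20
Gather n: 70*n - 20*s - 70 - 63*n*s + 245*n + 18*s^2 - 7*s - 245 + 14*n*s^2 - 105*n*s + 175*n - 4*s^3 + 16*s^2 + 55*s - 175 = n*(14*s^2 - 168*s + 490) - 4*s^3 + 34*s^2 + 28*s - 490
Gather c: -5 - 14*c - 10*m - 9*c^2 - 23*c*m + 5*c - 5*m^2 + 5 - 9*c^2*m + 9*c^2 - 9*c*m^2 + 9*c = -9*c^2*m + c*(-9*m^2 - 23*m) - 5*m^2 - 10*m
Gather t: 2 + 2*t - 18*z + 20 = 2*t - 18*z + 22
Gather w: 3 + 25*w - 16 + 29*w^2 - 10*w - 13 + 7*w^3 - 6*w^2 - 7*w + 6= 7*w^3 + 23*w^2 + 8*w - 20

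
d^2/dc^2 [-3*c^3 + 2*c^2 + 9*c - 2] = 4 - 18*c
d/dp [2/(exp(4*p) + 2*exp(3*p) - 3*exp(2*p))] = 4*(-2*exp(2*p) - 3*exp(p) + 3)*exp(-2*p)/(exp(2*p) + 2*exp(p) - 3)^2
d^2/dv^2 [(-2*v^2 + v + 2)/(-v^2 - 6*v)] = 2*(-13*v^3 - 6*v^2 - 36*v - 72)/(v^3*(v^3 + 18*v^2 + 108*v + 216))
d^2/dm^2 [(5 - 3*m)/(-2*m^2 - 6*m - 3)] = 4*(2*(2*m + 3)^2*(3*m - 5) - (9*m + 4)*(2*m^2 + 6*m + 3))/(2*m^2 + 6*m + 3)^3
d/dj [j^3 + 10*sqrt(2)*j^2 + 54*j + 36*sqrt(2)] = 3*j^2 + 20*sqrt(2)*j + 54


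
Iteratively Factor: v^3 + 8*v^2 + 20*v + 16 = (v + 2)*(v^2 + 6*v + 8) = (v + 2)^2*(v + 4)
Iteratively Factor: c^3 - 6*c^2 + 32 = (c - 4)*(c^2 - 2*c - 8) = (c - 4)*(c + 2)*(c - 4)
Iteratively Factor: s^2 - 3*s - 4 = (s + 1)*(s - 4)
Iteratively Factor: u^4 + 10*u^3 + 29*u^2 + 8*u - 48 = (u - 1)*(u^3 + 11*u^2 + 40*u + 48) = (u - 1)*(u + 4)*(u^2 + 7*u + 12) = (u - 1)*(u + 4)^2*(u + 3)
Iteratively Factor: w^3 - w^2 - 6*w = (w)*(w^2 - w - 6) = w*(w + 2)*(w - 3)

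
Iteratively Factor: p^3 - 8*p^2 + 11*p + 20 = (p - 4)*(p^2 - 4*p - 5) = (p - 4)*(p + 1)*(p - 5)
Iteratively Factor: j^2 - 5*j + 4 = (j - 1)*(j - 4)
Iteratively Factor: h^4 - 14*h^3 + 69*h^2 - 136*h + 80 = (h - 5)*(h^3 - 9*h^2 + 24*h - 16) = (h - 5)*(h - 4)*(h^2 - 5*h + 4) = (h - 5)*(h - 4)*(h - 1)*(h - 4)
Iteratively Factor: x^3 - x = (x - 1)*(x^2 + x) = (x - 1)*(x + 1)*(x)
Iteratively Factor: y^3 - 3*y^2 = (y)*(y^2 - 3*y) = y*(y - 3)*(y)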